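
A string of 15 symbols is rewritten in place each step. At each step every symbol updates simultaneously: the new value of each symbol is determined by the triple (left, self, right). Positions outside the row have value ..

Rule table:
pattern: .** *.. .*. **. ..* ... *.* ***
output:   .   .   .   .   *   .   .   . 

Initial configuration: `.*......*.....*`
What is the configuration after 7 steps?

step 1: *......*.....*.
step 2: ......*.....*..
step 3: .....*.....*...
step 4: ....*.....*....
step 5: ...*.....*.....
step 6: ..*.....*......
step 7: .*.....*.......

.*.....*.......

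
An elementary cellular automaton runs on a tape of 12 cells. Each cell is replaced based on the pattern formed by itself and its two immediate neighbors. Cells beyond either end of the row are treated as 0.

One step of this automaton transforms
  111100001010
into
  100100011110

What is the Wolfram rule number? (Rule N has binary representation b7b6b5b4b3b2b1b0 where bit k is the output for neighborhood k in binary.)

position 1: 111 → 0  (bit 7 = 0)
position 3: 110 → 1  (bit 6 = 1)
position 9: 101 → 1  (bit 5 = 1)
position 4: 100 → 0  (bit 4 = 0)
position 0: 011 → 1  (bit 3 = 1)
position 8: 010 → 1  (bit 2 = 1)
position 7: 001 → 1  (bit 1 = 1)
position 5: 000 → 0  (bit 0 = 0)
bits b7..b0 = 01101110 = 110

110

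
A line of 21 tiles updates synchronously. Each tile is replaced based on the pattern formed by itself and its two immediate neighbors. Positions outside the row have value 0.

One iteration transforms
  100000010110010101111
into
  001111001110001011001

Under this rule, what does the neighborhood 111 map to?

At position 18 the neighborhood is 111; the next row has 0 there.

0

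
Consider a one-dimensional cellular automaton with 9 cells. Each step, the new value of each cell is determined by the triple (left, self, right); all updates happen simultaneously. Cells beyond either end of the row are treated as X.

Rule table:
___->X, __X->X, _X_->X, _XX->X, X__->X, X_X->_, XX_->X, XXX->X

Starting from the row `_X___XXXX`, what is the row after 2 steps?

_XXXXXXXX

_XXXXXXXX
_XXXXXXXX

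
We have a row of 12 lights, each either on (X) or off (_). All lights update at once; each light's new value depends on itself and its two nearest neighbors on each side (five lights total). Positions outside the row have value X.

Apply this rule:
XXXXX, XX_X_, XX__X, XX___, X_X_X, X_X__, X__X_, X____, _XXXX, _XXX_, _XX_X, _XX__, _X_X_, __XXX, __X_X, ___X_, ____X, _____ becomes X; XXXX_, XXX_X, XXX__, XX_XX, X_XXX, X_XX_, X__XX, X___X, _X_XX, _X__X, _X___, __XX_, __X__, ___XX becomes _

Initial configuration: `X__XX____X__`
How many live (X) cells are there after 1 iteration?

6

_X__XXXXX___
count of X: 6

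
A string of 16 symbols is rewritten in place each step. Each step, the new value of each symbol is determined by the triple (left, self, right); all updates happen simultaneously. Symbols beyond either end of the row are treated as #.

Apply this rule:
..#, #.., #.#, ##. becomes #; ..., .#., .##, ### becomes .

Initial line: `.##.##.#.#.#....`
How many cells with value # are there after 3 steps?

step 1: #.##.##.#.#.#..#
step 2: ##.##.##.#.#.##.
step 3: .##.##.##.#.#.##
count of #: 10

10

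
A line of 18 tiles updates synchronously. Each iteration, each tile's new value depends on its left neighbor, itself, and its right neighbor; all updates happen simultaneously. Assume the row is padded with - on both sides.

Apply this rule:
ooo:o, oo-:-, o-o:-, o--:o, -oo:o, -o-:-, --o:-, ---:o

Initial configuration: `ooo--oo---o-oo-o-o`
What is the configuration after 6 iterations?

iteration 1: oo-o-o-oo---o-----
iteration 2: o------o-oo--ooooo
iteration 3: -ooooo---o-o-oooo-
iteration 4: -oooo-oo-----ooo-o
iteration 5: -ooo--o-oooo-oo---
iteration 6: -oo-o---ooo--o-ooo

-oo-o---ooo--o-ooo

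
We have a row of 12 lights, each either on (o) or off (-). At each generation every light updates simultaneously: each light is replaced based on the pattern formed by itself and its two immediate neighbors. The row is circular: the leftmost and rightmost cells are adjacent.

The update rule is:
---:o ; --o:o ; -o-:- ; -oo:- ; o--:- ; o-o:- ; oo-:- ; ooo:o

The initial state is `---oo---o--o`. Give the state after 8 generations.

generation 1: -oo---oo--o-
generation 2: o---oo---o--
generation 3: --oo---oo--o
generation 4: -o---oo---o-
generation 5: o--oo---oo--
generation 6: --o---oo---o
generation 7: -o--oo---oo-
generation 8: o--o---oo---

o--o---oo---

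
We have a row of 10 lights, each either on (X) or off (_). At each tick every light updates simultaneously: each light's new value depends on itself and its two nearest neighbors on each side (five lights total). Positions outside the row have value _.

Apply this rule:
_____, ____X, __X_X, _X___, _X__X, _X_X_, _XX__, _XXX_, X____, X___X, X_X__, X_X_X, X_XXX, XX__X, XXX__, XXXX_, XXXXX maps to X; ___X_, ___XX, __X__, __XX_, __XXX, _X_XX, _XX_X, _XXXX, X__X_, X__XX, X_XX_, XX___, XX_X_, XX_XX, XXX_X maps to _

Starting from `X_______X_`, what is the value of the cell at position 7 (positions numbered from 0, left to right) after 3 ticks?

X

tick 1: _XXXXXX__X
tick 2: ___XXXXX__
tick 3: XX___XXX_X
position 7 holds X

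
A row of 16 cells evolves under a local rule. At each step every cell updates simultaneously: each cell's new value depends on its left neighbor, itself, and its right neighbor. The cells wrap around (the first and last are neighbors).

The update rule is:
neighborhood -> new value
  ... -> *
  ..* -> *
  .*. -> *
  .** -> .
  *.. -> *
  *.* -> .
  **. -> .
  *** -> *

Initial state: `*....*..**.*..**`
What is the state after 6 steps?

step 1: .*******...***.*
step 2: ..*****.***.*..*
step 3: **.***...*..****
step 4: *...*.******.***
step 5: .****..****...**
step 6: ..**.**.**.***..

..**.**.**.***..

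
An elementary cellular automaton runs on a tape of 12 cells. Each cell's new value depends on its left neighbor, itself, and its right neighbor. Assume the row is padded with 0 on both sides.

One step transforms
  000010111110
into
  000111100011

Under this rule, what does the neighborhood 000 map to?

0

At position 0 the neighborhood is 000; the next row has 0 there.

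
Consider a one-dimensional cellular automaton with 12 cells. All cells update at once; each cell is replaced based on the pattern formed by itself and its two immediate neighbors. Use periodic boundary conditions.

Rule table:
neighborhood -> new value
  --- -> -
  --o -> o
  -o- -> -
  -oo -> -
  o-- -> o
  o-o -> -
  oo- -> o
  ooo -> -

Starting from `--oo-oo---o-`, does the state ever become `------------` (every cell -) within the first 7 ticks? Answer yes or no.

-o-o--oo-o-o
----oo-o----
---o-o--o---
--o---oo-o--
-o-o-o-o--o-
o-------oo-o
oo-----o-o--
tick 7 is oo-----o-o--, still not uniform -

no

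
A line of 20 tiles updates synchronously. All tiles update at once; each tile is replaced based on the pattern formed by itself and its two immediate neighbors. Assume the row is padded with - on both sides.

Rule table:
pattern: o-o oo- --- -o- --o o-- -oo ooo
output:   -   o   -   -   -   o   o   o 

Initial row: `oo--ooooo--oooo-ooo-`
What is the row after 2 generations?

ooo-oooooo-oooo-oooo

ooo-oooooo-oooo-oooo
ooo-oooooo-oooo-oooo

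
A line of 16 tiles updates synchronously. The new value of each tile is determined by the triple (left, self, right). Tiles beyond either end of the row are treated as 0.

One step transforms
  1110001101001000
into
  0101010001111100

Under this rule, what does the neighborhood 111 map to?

At position 1 the neighborhood is 111; the next row has 1 there.

1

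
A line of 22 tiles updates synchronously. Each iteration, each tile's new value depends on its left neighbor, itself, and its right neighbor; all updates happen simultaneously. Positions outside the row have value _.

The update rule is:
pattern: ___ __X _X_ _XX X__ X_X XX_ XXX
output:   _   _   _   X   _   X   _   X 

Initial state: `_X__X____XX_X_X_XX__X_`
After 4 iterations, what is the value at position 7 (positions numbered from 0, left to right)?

_

_________X_X_X_XX_____
__________X_X_XX______
___________X_XX_______
____________XX________
position 7 holds _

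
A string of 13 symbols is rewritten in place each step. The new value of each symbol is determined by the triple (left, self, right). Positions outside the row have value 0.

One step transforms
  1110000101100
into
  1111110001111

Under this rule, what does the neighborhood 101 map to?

At position 8 the neighborhood is 101; the next row has 0 there.

0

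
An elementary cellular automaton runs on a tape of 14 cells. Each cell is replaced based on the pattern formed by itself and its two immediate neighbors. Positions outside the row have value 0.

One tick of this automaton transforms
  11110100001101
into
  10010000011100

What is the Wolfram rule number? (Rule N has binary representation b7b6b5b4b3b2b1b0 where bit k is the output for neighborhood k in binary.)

position 1: 111 → 0  (bit 7 = 0)
position 3: 110 → 1  (bit 6 = 1)
position 4: 101 → 0  (bit 5 = 0)
position 6: 100 → 0  (bit 4 = 0)
position 0: 011 → 1  (bit 3 = 1)
position 5: 010 → 0  (bit 2 = 0)
position 9: 001 → 1  (bit 1 = 1)
position 7: 000 → 0  (bit 0 = 0)
bits b7..b0 = 01001010 = 74

74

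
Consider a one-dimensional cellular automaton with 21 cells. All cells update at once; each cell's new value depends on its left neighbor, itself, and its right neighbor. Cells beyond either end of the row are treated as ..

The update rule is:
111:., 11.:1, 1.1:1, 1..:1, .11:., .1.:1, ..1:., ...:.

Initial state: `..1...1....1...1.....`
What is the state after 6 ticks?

.......11..11...11..1

..11..11...11..11....
...11..11...11..11...
....11..11...11..11..
.....11..11...11..11.
......11..11...11..11
.......11..11...11..1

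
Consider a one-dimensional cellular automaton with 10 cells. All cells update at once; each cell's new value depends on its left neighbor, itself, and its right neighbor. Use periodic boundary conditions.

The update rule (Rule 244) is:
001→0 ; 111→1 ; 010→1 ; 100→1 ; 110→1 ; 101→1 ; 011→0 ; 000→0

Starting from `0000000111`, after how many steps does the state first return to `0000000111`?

10

1000000011
1100000001
1110000000
0111000000
0011100000
0001110000
0000111000
0000011100
0000001110
0000000111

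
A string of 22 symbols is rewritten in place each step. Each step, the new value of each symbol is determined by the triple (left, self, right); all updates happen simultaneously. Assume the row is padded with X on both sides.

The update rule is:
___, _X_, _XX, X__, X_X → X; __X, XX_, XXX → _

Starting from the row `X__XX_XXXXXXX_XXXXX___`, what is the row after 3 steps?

______XX____XXXX__XXXX

_X_X_XX______XX____XX_
XXXXXX_XXXXX_X_XXX_X_X
______XX____XXXX__XXXX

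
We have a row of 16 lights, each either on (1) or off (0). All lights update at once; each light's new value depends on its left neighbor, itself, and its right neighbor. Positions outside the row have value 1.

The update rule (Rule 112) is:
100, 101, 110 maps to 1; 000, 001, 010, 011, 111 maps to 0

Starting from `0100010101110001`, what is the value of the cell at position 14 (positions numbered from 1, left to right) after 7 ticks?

1010001010011000
1101000101001100
0110100010100110
1011010001010011
1101101000101000
0110110100010100
1011011010001010
position 14 holds 0

0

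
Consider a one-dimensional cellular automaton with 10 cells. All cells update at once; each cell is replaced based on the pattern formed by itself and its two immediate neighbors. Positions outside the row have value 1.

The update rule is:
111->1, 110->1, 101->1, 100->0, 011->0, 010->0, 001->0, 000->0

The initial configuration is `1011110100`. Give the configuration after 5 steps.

1111110000

1101111000
1110111000
1111011000
1111101000
1111110000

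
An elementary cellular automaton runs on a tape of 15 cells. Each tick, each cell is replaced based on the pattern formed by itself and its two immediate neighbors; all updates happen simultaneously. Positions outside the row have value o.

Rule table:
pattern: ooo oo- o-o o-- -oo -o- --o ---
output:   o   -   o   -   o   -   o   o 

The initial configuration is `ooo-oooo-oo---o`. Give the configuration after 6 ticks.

tick 1: oo-oooo-oo--ooo
tick 2: o-oooo-oo--oooo
tick 3: -oooo-oo--ooooo
tick 4: oooo-oo--oooooo
tick 5: ooo-oo--ooooooo
tick 6: oo-oo--oooooooo

oo-oo--oooooooo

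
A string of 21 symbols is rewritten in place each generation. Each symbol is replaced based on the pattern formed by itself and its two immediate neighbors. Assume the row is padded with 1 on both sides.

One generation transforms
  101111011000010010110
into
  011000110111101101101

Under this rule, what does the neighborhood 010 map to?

At position 13 the neighborhood is 010; the next row has 0 there.

0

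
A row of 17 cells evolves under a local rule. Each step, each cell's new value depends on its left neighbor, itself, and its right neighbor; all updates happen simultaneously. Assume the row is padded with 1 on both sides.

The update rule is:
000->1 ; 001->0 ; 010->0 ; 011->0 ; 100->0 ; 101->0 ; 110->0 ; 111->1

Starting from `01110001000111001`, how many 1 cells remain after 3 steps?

9

step 1: 00100100010010000
step 2: 00000001000000110
step 3: 01111100011110000
count of 1: 9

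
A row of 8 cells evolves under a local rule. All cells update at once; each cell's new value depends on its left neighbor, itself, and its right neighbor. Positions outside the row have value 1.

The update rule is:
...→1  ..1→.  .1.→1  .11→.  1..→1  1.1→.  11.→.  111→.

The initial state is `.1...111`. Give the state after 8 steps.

step 1: .111....
step 2: ....111.
step 3: 111.....
step 4: ...1111.
step 5: 11......
step 6: ..11111.
step 7: 1.......
step 8: .111111.

.111111.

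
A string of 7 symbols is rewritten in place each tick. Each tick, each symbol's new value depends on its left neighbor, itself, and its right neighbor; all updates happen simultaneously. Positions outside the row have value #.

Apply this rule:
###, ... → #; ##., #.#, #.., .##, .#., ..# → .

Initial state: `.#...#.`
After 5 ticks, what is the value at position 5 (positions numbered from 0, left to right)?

.

...#...
.#...#.  (repeats tick 0; period 2)
tick 5: ...#...
position 5 holds .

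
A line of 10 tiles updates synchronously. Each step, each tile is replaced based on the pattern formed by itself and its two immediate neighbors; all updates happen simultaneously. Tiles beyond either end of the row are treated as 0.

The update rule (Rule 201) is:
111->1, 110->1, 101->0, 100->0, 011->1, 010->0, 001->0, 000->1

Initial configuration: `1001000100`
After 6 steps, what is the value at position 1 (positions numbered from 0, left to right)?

1

step 1: 0000010001
step 2: 1111000100
step 3: 1111010001
step 4: 1111000100  (repeats step 2; period 2)
step 6: 1111000100
position 1 holds 1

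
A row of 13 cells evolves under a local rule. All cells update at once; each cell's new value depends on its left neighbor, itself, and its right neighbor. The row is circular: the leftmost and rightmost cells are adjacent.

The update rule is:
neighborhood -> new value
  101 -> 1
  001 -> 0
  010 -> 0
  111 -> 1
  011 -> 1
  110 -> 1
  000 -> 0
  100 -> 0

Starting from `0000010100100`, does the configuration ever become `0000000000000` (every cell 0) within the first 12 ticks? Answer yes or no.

yes

0000001000000
0000000000000
all cells are 0 at tick 2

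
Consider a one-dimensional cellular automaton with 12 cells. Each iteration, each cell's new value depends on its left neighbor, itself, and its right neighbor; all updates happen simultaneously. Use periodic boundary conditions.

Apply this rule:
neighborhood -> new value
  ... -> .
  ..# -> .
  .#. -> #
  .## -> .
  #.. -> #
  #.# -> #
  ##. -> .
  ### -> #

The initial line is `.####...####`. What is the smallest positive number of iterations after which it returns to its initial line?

12

#.##.#...##.
##..###....#
#.#..#.#....
####.####...
.##.#.##.#..
...###..###.
....#.#..#.#
#...####.###
.#...##.#.##
###....###..
.#.#....#.#.
.####...####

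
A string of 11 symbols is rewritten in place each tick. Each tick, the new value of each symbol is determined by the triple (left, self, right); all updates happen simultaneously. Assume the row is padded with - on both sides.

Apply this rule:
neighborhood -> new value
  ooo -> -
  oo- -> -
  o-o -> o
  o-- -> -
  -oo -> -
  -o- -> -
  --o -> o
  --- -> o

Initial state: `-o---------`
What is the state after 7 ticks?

oooo--ooooo

o--oooooooo
--o--------
oo--ooooooo
---o-------
ooo--oooooo
----o------
oooo--ooooo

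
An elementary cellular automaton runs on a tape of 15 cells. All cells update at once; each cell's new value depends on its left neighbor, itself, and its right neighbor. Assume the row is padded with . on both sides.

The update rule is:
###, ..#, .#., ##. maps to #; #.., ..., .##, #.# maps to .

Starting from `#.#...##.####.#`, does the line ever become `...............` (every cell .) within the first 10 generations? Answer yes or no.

generation 1: #.#..#.#..###.#
generation 2: #.#.##.#.#.##.#
generation 3: #.#..#.#.#..#.#
generation 4: #.#.##.#.#.##.#  (repeats generation 2; period 2)
generation 10: #.#.##.#.#.##.#
generation 10 is #.#.##.#.#.##.#, still not uniform .

no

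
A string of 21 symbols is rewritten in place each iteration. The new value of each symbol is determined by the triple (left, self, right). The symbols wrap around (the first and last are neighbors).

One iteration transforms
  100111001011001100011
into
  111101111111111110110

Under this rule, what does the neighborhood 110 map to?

At position 0 the neighborhood is 110; the next row has 1 there.

1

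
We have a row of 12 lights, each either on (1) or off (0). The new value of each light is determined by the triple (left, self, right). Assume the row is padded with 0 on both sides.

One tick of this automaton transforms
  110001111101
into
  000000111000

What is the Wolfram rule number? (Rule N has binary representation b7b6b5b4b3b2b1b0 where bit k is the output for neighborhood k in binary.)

position 6: 111 → 1  (bit 7 = 1)
position 1: 110 → 0  (bit 6 = 0)
position 10: 101 → 0  (bit 5 = 0)
position 2: 100 → 0  (bit 4 = 0)
position 0: 011 → 0  (bit 3 = 0)
position 11: 010 → 0  (bit 2 = 0)
position 4: 001 → 0  (bit 1 = 0)
position 3: 000 → 0  (bit 0 = 0)
bits b7..b0 = 10000000 = 128

128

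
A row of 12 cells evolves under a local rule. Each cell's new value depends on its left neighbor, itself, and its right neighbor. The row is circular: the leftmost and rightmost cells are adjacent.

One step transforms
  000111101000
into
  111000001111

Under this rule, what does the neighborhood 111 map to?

At position 4 the neighborhood is 111; the next row has 0 there.

0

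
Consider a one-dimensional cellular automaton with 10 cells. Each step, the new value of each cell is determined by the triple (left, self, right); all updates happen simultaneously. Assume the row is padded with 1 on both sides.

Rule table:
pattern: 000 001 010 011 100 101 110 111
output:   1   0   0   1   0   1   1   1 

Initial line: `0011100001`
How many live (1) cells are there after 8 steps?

0011101101
0011111111
0011111111  (fixed point — unchanged through step 8)
count of 1: 8

8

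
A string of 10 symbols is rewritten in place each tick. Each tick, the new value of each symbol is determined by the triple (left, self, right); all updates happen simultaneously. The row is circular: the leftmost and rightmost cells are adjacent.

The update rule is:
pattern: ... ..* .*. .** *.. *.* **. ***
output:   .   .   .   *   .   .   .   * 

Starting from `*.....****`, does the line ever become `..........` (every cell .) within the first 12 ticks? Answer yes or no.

yes

......****
......***.
......**..
......*...
..........
all cells are . at tick 5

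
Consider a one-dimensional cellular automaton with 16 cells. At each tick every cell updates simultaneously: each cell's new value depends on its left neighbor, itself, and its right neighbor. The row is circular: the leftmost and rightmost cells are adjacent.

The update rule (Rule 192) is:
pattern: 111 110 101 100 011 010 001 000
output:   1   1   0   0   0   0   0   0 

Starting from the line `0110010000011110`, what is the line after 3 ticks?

0000000000000010

0010000000001110
0000000000000110
0000000000000010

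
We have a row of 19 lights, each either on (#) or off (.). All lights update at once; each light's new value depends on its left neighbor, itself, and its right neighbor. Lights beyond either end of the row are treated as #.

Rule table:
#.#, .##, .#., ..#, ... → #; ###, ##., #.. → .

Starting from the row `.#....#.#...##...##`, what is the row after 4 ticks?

tick 1: ##.######.###..###.
tick 2: ..##.....##...##..#
tick 3: .##..#####..###..##
tick 4: ##..##.....##...##.

##..##.....##...##.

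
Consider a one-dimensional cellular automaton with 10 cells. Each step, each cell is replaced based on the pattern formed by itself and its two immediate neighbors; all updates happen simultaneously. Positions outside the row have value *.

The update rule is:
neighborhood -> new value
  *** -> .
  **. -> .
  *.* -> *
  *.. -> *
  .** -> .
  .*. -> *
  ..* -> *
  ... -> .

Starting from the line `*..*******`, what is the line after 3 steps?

step 1: .**.......
step 2: *..*.....*
step 3: .****...*.

.****...*.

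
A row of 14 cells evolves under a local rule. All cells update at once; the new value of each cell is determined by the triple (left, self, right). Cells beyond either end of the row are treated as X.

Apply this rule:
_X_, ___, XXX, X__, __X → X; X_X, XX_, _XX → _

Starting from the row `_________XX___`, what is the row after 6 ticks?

XXXX_XXX_XX_XX

XXXXXXXXX__XXX
XXXXXXXX_XX_XX
XXXXXXX______X
XXXXXX_XXXXXX_
XXXXX___XXXX__
XXXX_XXX_XX_XX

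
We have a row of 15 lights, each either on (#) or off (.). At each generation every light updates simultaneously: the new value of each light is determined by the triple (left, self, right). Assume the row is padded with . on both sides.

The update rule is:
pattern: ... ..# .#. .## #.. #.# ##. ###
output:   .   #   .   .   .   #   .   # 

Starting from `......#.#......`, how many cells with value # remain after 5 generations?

.....#.#.......
....#.#........
...#.#.........
..#.#..........
.#.#...........
count of #: 2

2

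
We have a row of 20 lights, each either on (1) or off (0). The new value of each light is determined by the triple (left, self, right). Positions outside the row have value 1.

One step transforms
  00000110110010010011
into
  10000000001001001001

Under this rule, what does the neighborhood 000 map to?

0

At position 1 the neighborhood is 000; the next row has 0 there.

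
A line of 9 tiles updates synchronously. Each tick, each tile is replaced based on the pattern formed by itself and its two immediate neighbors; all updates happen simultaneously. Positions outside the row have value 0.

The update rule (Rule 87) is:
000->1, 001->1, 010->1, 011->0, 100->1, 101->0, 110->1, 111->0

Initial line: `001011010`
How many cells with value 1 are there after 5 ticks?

tick 1: 111001011
tick 2: 001111001
tick 3: 110001111
tick 4: 011110001
tick 5: 100011111
count of 1: 6

6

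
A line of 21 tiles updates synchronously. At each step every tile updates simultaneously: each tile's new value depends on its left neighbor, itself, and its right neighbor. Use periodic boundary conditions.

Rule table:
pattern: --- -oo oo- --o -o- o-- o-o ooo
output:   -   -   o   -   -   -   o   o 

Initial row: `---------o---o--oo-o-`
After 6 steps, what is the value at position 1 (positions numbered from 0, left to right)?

-----------------oo--
------------------o--
---------------------
---------------------  (fixed point — unchanged through step 6)
position 1 holds -

-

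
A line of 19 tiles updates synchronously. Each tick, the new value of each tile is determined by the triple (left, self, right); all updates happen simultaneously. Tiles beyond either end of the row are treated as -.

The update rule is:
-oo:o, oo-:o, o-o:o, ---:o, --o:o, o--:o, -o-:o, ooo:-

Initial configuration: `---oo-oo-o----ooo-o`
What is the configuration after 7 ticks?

tick 1: ooooooooooooooo-ooo
tick 2: o-------------ooo-o
tick 3: ooooooooooooooo-ooo  (repeats tick 1; period 2)
tick 7: ooooooooooooooo-ooo

ooooooooooooooo-ooo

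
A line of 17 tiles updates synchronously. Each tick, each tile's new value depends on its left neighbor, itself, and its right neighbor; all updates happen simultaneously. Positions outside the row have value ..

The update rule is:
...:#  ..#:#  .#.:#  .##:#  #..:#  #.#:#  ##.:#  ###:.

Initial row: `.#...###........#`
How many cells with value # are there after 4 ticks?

######.##########
#....###........#
######.##########  (repeats tick 1; period 2)
tick 4: #....###........#
count of #: 5

5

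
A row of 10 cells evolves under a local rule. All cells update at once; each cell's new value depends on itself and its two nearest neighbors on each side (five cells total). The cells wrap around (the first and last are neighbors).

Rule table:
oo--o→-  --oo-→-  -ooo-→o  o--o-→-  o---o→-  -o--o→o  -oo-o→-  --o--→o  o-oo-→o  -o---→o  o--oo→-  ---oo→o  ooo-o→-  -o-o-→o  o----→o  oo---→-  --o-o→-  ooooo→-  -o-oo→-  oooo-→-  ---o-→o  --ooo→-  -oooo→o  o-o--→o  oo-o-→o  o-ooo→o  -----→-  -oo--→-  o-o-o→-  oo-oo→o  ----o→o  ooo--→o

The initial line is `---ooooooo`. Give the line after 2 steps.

--o-o----o
o--ooooooo

o--ooooooo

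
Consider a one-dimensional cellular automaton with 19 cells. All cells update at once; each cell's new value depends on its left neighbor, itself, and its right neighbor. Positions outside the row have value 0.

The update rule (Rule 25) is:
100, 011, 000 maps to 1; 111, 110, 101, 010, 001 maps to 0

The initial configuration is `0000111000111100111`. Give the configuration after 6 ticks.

1000011101001010011

tick 1: 1110100110100010100
tick 2: 1000010100011000011
tick 3: 0111000011010111010
tick 4: 0100111010000100001
tick 5: 0010100001110011100
tick 6: 1000011101001010011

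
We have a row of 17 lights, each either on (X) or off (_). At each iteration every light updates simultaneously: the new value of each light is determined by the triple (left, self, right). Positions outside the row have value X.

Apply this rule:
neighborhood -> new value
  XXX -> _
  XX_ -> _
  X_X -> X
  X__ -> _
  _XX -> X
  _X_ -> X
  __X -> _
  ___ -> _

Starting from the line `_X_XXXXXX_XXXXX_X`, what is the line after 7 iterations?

_________X_____XX

XXXX_____XX____XX
_________X_____X_
_________X_____XX
_________X_____X_  (repeats iteration 2; period 2)
iteration 7: _________X_____XX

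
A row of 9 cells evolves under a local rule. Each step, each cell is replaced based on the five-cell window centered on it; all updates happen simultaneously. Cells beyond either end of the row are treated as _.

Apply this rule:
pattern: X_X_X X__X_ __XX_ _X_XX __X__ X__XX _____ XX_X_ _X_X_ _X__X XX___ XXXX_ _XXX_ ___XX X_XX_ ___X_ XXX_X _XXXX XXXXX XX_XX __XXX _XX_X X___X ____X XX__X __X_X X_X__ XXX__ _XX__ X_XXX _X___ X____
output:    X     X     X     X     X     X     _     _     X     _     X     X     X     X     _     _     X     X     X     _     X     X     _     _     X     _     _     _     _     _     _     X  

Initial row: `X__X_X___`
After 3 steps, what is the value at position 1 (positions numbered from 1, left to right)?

X_X_X__X_
_XXX__XX_
XXX_XXX_X
position 1 holds X

X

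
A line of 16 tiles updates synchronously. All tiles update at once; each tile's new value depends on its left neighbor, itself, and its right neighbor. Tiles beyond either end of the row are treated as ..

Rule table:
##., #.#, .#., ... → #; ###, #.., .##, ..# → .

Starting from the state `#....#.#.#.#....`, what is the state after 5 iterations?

#....#.#.#..#..#

#.##.#######.###
##.##......##..#
.##.#.####..#..#
..####...#..#..#
#....#.#.#..#..#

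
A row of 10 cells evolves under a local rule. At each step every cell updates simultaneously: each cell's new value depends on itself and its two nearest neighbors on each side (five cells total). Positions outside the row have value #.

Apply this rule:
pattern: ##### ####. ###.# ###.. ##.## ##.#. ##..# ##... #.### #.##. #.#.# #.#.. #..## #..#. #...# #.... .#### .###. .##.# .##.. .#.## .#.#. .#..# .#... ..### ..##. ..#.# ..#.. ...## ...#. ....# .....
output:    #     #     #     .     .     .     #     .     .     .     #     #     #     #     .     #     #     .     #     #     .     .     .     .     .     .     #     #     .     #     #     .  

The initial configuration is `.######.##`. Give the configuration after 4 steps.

step 1: ..#####..#
step 2: ##.###.##.
step 3: ##...#..#.
step 4: #...##.##.

#...##.##.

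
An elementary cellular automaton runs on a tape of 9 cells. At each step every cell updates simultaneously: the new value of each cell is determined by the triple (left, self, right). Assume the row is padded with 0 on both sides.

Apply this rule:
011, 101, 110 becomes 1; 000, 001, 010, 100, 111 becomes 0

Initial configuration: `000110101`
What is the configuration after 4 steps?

000010100

000111010
000101100
000011100
000010100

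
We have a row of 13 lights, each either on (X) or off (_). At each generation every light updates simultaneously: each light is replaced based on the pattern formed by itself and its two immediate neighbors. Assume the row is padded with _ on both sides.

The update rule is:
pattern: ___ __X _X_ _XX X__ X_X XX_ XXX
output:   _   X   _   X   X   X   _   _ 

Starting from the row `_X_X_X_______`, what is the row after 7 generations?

X_X_X_X______
_X_X_X_X_____
X_X_X_X_X____
_X_X_X_X_X___
X_X_X_X_X_X__
_X_X_X_X_X_X_
X_X_X_X_X_X_X

X_X_X_X_X_X_X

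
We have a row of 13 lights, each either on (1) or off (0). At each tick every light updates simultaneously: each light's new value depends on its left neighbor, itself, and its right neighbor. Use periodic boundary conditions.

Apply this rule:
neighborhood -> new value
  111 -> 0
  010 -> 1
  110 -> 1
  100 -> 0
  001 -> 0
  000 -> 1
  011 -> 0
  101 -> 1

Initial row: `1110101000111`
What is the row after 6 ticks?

1100001000001

tick 1: 0011111010000
tick 2: 1000001110111
tick 3: 1011100011000
tick 4: 1100101001010
tick 5: 0100111001111
tick 6: 1100001000001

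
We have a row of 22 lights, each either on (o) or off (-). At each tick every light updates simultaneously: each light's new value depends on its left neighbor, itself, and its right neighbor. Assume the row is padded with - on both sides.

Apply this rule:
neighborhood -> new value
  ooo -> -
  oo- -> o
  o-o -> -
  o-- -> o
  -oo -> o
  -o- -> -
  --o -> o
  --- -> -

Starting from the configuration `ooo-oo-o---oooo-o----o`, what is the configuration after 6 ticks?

o-o-oo--o-oo--o--o--o-
----oooo--oooo-oo-oo-o
---oo--oooo--o-oo-oo--
--oooooo--ooo--oo-ooo-
-oo----oooo-ooooo-o-oo
oooo--oo--o-o---o---oo

oooo--oo--o-o---o---oo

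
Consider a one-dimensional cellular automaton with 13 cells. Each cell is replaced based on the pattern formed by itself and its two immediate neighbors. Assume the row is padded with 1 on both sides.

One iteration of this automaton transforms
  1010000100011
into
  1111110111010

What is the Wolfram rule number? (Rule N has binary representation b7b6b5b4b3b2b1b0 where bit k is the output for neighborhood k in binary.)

position 12: 111 → 0  (bit 7 = 0)
position 0: 110 → 1  (bit 6 = 1)
position 1: 101 → 1  (bit 5 = 1)
position 3: 100 → 1  (bit 4 = 1)
position 11: 011 → 1  (bit 3 = 1)
position 2: 010 → 1  (bit 2 = 1)
position 6: 001 → 0  (bit 1 = 0)
position 4: 000 → 1  (bit 0 = 1)
bits b7..b0 = 01111101 = 125

125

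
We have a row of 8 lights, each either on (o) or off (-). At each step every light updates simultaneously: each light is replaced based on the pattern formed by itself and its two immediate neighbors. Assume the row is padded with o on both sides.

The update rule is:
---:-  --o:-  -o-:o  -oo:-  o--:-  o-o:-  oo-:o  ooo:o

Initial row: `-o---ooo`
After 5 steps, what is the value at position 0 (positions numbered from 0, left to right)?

-

step 1: -o----oo
step 2: -o-----o
step 3: -o------
step 4: -o------  (fixed point — unchanged through step 5)
position 0 holds -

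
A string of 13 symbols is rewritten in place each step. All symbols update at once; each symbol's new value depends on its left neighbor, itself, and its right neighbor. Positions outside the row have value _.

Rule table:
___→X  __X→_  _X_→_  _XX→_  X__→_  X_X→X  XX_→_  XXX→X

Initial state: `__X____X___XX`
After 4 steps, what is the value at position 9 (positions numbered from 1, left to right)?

X___XX___X___
__X____X___XX  (repeats step 0; period 2)
step 4: __X____X___XX
position 9 holds _

_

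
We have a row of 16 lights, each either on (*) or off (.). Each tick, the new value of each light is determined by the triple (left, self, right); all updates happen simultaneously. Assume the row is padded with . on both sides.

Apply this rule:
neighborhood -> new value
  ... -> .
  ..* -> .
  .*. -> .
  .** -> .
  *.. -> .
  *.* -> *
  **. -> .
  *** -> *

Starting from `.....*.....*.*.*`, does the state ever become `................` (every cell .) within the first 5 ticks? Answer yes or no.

tick 1: ............*.*.
tick 2: .............*..
tick 3: ................
all cells are . at tick 3

yes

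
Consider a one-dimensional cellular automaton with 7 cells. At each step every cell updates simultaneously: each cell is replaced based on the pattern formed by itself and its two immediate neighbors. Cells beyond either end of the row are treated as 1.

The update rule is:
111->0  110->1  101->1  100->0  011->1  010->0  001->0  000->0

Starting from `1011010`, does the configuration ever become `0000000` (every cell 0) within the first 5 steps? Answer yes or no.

step 1: 1111101
step 2: 0000111
step 3: 0000100
step 4: 0000000
all cells are 0 at step 4

yes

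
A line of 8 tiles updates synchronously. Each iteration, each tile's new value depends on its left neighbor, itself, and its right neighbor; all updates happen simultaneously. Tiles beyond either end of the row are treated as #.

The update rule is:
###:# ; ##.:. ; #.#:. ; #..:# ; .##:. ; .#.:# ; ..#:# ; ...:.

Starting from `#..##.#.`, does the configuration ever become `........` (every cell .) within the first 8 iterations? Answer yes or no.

no

iteration 1: .##...#.
iteration 2: ...#.##.
iteration 3: #.##....
iteration 4: ....#..#
iteration 5: #..####.
iteration 6: .##.##..
iteration 7: ......##
iteration 8: #....#.#
iteration 8 is #....#.#, still not uniform .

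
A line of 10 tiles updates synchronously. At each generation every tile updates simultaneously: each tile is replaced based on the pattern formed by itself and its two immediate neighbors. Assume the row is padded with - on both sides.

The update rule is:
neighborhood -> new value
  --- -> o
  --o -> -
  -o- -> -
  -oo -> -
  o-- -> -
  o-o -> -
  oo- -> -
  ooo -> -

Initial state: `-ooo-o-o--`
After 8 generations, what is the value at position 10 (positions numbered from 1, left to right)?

-

---------o
oooooooo--
---------o  (repeats generation 1; period 2)
generation 8: oooooooo--
position 10 holds -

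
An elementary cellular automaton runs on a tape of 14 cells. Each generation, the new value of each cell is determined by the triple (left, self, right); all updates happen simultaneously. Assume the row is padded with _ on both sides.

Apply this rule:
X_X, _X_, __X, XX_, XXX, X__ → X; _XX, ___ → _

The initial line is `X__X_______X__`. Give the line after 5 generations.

_XX_XXXXX_XXXX

XXXXX_____XXX_
_XXXXX___X_XXX
X_XXXXX_XXX_XX
XX_XXXXX_XXX_X
_XX_XXXXX_XXXX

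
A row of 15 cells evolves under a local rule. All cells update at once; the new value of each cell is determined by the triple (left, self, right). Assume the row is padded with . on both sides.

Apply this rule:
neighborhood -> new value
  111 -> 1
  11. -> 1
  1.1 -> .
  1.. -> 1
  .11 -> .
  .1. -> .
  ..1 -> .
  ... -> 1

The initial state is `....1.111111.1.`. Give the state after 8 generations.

.1..1..11111..1

111....11111..1
.11111..11111..
..11111..111111
1..11111..11111
.1..11111..1111
..1..11111..111
1..1..11111..11
.1..1..11111..1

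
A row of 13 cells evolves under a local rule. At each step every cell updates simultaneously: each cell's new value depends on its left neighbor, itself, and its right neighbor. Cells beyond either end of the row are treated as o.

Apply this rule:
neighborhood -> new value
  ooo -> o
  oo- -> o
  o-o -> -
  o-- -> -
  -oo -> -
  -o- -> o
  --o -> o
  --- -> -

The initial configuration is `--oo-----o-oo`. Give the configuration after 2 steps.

-o-o----oo--o
-o-o---o-o-o-

-o-o---o-o-o-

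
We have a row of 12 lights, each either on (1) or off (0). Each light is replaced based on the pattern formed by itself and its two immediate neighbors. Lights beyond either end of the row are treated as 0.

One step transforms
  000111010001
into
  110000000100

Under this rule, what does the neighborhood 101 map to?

0

At position 6 the neighborhood is 101; the next row has 0 there.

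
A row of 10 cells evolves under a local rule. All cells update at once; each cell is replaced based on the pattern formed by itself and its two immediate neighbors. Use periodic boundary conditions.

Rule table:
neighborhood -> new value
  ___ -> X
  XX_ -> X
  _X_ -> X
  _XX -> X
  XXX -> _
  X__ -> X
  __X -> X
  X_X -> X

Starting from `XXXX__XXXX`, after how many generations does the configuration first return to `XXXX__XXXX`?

___XXXX___
XXXX__XXXX

2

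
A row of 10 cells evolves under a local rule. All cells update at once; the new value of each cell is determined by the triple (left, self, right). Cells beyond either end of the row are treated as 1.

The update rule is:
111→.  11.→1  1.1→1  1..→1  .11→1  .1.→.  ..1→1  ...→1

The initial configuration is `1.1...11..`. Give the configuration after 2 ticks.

.111......

tick 1: 11.1111111
tick 2: .111......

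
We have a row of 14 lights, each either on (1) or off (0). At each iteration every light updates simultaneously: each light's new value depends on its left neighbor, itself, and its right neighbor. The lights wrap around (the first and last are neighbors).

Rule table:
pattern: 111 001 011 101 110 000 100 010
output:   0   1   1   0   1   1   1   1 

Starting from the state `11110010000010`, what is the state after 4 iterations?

10011111111110
11110000000010
10011111111110  (repeats iteration 1; period 2)
iteration 4: 11110000000010

11110000000010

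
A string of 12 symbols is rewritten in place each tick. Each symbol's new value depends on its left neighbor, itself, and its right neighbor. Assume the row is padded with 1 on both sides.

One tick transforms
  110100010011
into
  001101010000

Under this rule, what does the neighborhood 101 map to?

1

At position 2 the neighborhood is 101; the next row has 1 there.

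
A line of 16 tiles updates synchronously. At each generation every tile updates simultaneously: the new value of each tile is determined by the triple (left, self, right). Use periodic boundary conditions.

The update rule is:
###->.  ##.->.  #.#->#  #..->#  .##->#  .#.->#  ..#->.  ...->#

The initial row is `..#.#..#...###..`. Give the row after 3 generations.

#.####.###.#..##
.##...##..###.#.
.#.##.#.#.#..###

.#.##.#.#.#..###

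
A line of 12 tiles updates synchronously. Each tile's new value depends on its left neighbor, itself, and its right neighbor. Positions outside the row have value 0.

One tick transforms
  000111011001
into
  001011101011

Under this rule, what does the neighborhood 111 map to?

At position 4 the neighborhood is 111; the next row has 1 there.

1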